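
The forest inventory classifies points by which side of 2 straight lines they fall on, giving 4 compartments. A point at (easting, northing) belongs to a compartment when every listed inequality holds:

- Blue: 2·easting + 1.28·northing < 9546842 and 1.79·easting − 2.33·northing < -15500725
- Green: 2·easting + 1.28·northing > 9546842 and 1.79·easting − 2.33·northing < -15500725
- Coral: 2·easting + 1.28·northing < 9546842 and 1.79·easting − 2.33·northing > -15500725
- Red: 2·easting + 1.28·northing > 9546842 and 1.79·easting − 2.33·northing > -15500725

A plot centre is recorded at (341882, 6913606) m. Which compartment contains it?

2·341882 + 1.28·6913606 = 9533179.680, which is < 9546842
1.79·341882 − 2.33·6913606 = -15496733.200, which is > -15500725
This sign pattern matches Coral.

Coral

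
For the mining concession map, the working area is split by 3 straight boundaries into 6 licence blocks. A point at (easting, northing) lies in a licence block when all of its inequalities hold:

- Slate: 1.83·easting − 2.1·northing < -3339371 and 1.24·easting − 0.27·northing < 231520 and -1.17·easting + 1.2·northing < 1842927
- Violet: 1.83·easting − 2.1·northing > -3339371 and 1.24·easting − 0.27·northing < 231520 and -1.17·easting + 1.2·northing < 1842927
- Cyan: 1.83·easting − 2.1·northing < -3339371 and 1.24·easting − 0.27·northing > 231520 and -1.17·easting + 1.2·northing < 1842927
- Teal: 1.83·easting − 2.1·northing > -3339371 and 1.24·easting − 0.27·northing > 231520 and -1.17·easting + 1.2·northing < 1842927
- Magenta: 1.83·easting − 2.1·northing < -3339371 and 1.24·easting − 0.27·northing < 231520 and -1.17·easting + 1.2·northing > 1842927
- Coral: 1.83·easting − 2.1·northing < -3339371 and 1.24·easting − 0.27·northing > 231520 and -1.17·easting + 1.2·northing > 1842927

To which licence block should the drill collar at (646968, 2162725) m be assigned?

1.83·646968 − 2.1·2162725 = -3357771.060, which is < -3339371
1.24·646968 − 0.27·2162725 = 218304.570, which is < 231520
-1.17·646968 + 1.2·2162725 = 1838317.440, which is < 1842927
This sign pattern matches Slate.

Slate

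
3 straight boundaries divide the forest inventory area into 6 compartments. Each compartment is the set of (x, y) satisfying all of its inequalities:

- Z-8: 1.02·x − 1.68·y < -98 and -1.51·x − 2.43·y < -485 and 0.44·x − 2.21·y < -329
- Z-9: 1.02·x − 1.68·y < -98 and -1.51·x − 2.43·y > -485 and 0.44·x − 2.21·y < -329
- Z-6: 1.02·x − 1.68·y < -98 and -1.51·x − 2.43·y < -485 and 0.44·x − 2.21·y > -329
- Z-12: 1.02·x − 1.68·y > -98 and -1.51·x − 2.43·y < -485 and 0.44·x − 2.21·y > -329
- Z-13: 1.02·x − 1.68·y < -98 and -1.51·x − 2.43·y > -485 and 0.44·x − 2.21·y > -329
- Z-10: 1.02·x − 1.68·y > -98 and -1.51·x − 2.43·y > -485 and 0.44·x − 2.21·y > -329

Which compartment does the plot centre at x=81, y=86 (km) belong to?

1.02·81 − 1.68·86 = -61.860, which is > -98
-1.51·81 − 2.43·86 = -331.290, which is > -485
0.44·81 − 2.21·86 = -154.420, which is > -329
This sign pattern matches Z-10.

Z-10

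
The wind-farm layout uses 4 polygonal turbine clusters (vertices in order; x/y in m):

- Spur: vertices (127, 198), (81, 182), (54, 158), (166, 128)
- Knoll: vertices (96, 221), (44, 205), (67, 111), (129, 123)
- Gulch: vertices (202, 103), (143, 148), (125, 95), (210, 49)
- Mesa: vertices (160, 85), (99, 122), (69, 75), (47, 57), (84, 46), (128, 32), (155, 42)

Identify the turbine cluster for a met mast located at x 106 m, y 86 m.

Mesa

Cast a ray rightward from (106, 86). For each polygon, the edges (by vertex number in listed order) whose endpoints lie on opposite sides of y = 86, where each meets that height, and whether that is right or left of the point:
Spur: no edge straddles that height → 0 crossings.
Knoll: no edge straddles that height → 0 crossings.
Gulch: 3–4 at x≈141.6 (right), 4–1 at x≈204.5 (right) → 2 crossings.
Mesa: 1–2 at x≈158.4 (right), 2–3 at x≈76.0 (left) → 1 crossing.
Only Mesa has an odd count, so the point is inside Mesa.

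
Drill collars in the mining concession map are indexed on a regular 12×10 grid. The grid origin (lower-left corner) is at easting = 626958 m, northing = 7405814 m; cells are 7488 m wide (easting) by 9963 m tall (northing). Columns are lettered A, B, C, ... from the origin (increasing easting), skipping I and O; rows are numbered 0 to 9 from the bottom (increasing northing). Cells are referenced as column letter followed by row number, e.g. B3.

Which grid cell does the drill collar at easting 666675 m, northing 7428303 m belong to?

F2

Column index: ⌊(666675 − 626958) / 7488⌋ = ⌊5.304⌋ = 5 → column F
Row offset from origin: ⌊(7428303 − 7405814) / 9963⌋ = ⌊2.257⌋ = 2 → row 2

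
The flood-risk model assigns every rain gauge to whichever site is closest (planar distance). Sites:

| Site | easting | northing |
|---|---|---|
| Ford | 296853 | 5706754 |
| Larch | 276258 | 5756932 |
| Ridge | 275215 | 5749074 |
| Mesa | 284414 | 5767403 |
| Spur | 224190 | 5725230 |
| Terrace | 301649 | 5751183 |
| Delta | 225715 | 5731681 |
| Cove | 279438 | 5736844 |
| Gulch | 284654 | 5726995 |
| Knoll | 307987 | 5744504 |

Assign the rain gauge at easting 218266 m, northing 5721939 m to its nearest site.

Squared distances to each site:
Ford: 6406500794.000; Larch: 4587582113.000; Ridge: 3979496826.000; Mesa: 6442533200.000; Spur: 45924457.000; Terrace: 7807936225.000; Delta: 150394165.000; Cove: 3964172609.000; Gulch: 4432929680.000; Knoll: 8559037066.000.
Minimum at Spur.

Spur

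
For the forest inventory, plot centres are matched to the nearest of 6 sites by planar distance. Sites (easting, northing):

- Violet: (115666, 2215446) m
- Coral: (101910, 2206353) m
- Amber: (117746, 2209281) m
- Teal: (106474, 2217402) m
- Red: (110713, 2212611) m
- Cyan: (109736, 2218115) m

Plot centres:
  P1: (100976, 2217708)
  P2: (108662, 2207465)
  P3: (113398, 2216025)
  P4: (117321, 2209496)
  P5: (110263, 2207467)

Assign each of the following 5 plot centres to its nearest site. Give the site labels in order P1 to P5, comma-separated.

P1 → Teal (d²=30321640.00)
P2 → Red (d²=30687917.00)
P3 → Violet (d²=5479065.00)
P4 → Amber (d²=226850.00)
P5 → Red (d²=26663236.00)

Teal, Red, Violet, Amber, Red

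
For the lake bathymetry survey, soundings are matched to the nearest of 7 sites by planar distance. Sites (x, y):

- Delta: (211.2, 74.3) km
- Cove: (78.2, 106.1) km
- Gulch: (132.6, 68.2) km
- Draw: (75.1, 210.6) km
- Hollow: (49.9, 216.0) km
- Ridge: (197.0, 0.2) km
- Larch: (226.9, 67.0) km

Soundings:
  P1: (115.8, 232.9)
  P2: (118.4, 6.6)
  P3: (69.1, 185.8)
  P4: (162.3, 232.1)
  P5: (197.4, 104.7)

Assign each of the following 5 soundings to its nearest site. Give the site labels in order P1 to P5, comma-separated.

Draw, Gulch, Draw, Draw, Delta

P1 → Draw (d²=2153.78)
P2 → Gulch (d²=3996.20)
P3 → Draw (d²=651.04)
P4 → Draw (d²=8066.09)
P5 → Delta (d²=1114.60)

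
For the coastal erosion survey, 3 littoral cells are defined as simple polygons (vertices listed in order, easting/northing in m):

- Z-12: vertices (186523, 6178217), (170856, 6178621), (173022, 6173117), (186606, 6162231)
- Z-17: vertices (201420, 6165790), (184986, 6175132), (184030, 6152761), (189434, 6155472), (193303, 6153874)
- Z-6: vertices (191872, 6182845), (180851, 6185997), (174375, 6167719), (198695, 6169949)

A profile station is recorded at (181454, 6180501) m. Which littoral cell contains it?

Z-6

Cast a ray rightward from (181454, 6180501). For each polygon, the edges (by vertex number in listed order) whose endpoints lie on opposite sides of northing = 6180501, where each meets that height, and whether that is right or left of the point:
Z-12: no edge straddles that height → 0 crossings.
Z-17: no edge straddles that height → 0 crossings.
Z-6: 2–3 at easting≈178903.7 (left), 4–1 at easting≈193112.2 (right) → 1 crossing.
Only Z-6 has an odd count, so the point is inside Z-6.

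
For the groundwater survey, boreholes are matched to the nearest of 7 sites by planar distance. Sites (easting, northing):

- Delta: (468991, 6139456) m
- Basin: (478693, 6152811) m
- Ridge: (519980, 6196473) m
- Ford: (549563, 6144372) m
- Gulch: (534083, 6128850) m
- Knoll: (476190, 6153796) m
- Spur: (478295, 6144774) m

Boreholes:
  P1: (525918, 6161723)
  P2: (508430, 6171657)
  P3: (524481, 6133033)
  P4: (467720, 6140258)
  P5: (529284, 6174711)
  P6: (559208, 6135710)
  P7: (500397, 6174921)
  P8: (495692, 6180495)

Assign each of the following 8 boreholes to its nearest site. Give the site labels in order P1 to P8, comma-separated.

P1 → Ford (d²=860143226.00)
P2 → Ridge (d²=749236356.00)
P3 → Gulch (d²=109695893.00)
P4 → Delta (d²=2258645.00)
P5 → Ridge (d²=560149060.00)
P6 → Ford (d²=168056269.00)
P7 → Ridge (d²=847982593.00)
P8 → Ridge (d²=845203428.00)

Ford, Ridge, Gulch, Delta, Ridge, Ford, Ridge, Ridge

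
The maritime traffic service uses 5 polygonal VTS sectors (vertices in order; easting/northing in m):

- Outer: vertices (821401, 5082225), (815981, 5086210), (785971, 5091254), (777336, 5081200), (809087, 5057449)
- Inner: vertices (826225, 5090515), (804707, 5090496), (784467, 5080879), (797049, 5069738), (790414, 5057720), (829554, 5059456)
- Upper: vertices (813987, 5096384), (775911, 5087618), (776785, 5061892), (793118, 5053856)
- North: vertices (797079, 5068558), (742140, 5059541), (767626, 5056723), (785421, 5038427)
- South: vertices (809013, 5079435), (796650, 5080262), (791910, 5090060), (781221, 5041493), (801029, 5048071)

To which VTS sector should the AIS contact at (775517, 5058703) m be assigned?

Cast a ray rightward from (775517, 5058703). For each polygon, the edges (by vertex number in listed order) whose endpoints lie on opposite sides of northing = 5058703, where each meets that height, and whether that is right or left of the point:
Outer: 4–5 at easting≈807410.6 (right), 5–1 at easting≈809710.3 (right) → 2 crossings.
Inner: 4–5 at easting≈790956.7 (right), 5–6 at easting≈812576.8 (right) → 2 crossings.
Upper: 3–4 at easting≈783266.6 (right), 4–1 at easting≈795496.5 (right) → 2 crossings.
North: 2–3 at easting≈749718.9 (left), 4–1 at easting≈793266.0 (right) → 1 crossing.
South: 3–4 at easting≈785008.7 (right), 5–1 at easting≈803735.5 (right) → 2 crossings.
Only North has an odd count, so the point is inside North.

North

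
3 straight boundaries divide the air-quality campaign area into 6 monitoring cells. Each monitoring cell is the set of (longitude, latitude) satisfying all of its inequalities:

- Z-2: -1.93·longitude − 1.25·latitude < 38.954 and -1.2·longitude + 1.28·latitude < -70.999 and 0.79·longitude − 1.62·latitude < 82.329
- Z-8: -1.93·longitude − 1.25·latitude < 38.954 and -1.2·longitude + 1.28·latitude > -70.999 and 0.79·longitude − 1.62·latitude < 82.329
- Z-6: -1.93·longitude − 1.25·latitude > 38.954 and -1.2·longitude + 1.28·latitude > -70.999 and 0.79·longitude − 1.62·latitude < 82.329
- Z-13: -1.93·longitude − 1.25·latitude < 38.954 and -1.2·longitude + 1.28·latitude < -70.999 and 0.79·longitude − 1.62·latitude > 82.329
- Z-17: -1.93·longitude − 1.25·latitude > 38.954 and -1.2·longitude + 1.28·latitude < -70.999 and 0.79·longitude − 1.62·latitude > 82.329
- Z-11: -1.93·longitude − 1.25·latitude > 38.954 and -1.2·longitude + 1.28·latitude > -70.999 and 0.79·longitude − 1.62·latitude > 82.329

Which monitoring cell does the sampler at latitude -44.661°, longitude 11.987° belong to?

-1.93·11.987 − 1.25·-44.661 = 32.691, which is < 38.954
-1.2·11.987 + 1.28·-44.661 = -71.550, which is < -70.999
0.79·11.987 − 1.62·-44.661 = 81.821, which is < 82.329
This sign pattern matches Z-2.

Z-2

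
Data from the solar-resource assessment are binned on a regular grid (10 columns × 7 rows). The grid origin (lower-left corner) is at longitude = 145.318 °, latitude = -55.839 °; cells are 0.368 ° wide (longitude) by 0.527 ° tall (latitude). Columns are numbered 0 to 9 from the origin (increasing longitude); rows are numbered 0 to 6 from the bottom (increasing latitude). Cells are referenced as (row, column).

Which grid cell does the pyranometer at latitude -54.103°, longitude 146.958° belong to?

Column index: ⌊(146.958 − 145.318) / 0.368⌋ = ⌊4.457⌋ = 4
Row offset from origin: ⌊(-54.103 − -55.839) / 0.527⌋ = ⌊3.294⌋ = 3 → row 3

(3, 4)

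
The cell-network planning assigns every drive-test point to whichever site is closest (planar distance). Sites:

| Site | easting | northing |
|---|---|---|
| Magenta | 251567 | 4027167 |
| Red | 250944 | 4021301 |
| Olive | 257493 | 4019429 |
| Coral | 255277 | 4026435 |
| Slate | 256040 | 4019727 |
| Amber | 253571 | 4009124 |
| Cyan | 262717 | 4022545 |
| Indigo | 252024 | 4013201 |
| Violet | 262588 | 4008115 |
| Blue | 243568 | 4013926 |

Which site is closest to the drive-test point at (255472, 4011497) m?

Amber

Squared distances to each site:
Magenta: 260797925.000; Red: 116621200.000; Olive: 67001065.000; Coral: 223181869.000; Slate: 68055524.000; Amber: 9244930.000; Cyan: 174548329.000; Indigo: 14792320.000; Violet: 62075380.000; Blue: 147605257.000.
Minimum at Amber.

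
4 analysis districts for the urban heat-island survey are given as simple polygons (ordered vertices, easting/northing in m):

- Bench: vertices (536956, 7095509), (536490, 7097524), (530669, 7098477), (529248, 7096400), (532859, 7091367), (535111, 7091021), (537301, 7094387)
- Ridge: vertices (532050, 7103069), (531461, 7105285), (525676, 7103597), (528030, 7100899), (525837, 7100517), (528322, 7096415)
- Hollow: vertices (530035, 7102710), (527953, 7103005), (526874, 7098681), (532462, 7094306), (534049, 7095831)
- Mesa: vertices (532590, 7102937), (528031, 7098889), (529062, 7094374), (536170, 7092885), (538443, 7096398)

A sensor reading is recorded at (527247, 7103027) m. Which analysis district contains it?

Cast a ray rightward from (527247, 7103027). For each polygon, the edges (by vertex number in listed order) whose endpoints lie on opposite sides of northing = 7103027, where each meets that height, and whether that is right or left of the point:
Bench: no edge straddles that height → 0 crossings.
Ridge: 3–4 at easting≈526173.3 (left), 6–1 at easting≈532026.5 (right) → 1 crossing.
Hollow: no edge straddles that height → 0 crossings.
Mesa: no edge straddles that height → 0 crossings.
Only Ridge has an odd count, so the point is inside Ridge.

Ridge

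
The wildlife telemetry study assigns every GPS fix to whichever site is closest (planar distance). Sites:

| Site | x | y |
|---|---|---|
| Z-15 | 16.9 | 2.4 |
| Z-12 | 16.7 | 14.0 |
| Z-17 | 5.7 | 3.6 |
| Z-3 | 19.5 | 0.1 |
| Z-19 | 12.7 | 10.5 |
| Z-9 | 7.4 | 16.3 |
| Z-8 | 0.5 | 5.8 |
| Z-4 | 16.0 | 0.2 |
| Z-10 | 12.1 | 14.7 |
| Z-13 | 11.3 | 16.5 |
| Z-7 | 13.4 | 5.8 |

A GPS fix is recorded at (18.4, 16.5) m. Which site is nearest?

Squared distances to each site:
Z-15: 201.060; Z-12: 9.140; Z-17: 327.700; Z-3: 270.170; Z-19: 68.490; Z-9: 121.040; Z-8: 434.900; Z-4: 271.450; Z-10: 42.930; Z-13: 50.410; Z-7: 139.490.
Minimum at Z-12.

Z-12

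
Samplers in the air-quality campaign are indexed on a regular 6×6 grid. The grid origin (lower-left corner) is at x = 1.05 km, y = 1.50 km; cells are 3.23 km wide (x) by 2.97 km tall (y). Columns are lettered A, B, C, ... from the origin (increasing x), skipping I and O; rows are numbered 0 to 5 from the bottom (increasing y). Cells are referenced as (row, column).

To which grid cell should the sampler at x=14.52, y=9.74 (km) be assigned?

(2, E)

Column index: ⌊(14.52 − 1.05) / 3.23⌋ = ⌊4.170⌋ = 4 → column E
Row offset from origin: ⌊(9.74 − 1.50) / 2.97⌋ = ⌊2.774⌋ = 2 → row 2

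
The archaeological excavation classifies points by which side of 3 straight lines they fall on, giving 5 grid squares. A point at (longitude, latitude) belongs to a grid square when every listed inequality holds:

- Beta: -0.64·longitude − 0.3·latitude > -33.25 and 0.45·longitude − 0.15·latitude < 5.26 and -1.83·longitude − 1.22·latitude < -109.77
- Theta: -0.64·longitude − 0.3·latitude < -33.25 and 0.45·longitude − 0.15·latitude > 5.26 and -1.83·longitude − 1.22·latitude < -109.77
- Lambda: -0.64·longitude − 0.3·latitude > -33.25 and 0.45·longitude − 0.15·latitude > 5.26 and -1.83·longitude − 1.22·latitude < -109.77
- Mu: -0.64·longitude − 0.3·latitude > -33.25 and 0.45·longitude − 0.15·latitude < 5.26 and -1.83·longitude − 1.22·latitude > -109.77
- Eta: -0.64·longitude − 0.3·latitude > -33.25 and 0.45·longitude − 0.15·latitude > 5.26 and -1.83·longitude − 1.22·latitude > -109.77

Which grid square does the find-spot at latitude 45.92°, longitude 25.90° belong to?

Mu

-0.64·25.90 − 0.3·45.92 = -30.352, which is > -33.25
0.45·25.90 − 0.15·45.92 = 4.767, which is < 5.26
-1.83·25.90 − 1.22·45.92 = -103.419, which is > -109.77
This sign pattern matches Mu.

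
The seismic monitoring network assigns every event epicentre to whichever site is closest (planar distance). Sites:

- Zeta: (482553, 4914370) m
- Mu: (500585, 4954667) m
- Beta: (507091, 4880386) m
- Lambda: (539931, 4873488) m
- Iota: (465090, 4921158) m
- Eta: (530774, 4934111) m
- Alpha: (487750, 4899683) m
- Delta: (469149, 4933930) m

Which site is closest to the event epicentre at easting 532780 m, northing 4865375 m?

Lambda

Squared distances to each site:
Zeta: 4923261554.000; Mu: 9009579289.000; Beta: 885254842.000; Lambda: 116957570.000; Iota: 7693679189.000; Eta: 4728661732.000; Alpha: 3204739764.000; Delta: 8748692186.000.
Minimum at Lambda.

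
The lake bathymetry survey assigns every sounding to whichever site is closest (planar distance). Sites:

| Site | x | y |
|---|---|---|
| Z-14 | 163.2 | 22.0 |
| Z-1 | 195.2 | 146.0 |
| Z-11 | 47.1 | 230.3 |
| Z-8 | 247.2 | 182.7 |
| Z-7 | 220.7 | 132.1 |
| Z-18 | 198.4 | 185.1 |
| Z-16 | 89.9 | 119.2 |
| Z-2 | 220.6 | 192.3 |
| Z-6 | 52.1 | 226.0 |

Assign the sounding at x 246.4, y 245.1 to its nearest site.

Squared distances to each site:
Z-14: 56695.850; Z-1: 12442.250; Z-11: 39939.530; Z-8: 3894.400; Z-7: 13429.490; Z-18: 5904.000; Z-16: 40343.060; Z-2: 3453.480; Z-6: 38117.300.
Minimum at Z-2.

Z-2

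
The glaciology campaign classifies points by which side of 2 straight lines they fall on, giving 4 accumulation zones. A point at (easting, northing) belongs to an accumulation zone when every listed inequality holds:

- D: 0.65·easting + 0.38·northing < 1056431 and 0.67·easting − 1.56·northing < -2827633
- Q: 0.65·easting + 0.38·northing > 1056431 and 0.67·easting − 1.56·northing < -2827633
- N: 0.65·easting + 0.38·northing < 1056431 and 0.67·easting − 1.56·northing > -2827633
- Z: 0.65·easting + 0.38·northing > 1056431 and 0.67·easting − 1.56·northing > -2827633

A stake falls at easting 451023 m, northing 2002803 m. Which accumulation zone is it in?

N

0.65·451023 + 0.38·2002803 = 1054230.090, which is < 1056431
0.67·451023 − 1.56·2002803 = -2822187.270, which is > -2827633
This sign pattern matches N.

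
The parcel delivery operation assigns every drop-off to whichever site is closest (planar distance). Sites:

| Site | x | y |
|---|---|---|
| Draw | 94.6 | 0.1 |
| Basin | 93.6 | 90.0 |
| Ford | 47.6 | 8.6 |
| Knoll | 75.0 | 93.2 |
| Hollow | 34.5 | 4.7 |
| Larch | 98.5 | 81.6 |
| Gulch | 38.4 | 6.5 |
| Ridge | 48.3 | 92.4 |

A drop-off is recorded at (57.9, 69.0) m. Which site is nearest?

Squared distances to each site:
Draw: 6094.100; Basin: 1715.490; Ford: 3754.250; Knoll: 878.050; Hollow: 4682.050; Larch: 1807.120; Gulch: 4286.500; Ridge: 639.720.
Minimum at Ridge.

Ridge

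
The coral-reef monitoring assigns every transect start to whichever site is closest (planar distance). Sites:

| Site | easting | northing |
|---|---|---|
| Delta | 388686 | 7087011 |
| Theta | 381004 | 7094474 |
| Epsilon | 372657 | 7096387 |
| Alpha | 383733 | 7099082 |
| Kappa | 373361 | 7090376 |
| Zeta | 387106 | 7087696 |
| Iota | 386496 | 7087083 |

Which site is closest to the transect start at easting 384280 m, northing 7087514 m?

Iota

Squared distances to each site:
Delta: 19665845.000; Theta: 59173776.000; Epsilon: 213824258.000; Alpha: 134117833.000; Kappa: 127415605.000; Zeta: 8019400.000; Iota: 5096417.000.
Minimum at Iota.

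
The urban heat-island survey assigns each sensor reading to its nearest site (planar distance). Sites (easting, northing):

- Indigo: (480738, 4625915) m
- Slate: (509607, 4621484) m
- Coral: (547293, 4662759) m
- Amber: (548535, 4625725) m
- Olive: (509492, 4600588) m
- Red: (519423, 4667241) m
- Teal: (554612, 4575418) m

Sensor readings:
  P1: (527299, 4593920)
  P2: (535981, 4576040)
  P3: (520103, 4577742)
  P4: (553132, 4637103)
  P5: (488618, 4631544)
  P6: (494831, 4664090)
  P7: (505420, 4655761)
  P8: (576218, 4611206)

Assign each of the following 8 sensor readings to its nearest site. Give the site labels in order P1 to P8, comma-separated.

Olive, Teal, Olive, Amber, Indigo, Red, Red, Amber

P1 → Olive (d²=361551473.00)
P2 → Teal (d²=347501045.00)
P3 → Olive (d²=634533037.00)
P4 → Amber (d²=150591293.00)
P5 → Indigo (d²=93780041.00)
P6 → Red (d²=614695265.00)
P7 → Red (d²=327874409.00)
P8 → Amber (d²=977149850.00)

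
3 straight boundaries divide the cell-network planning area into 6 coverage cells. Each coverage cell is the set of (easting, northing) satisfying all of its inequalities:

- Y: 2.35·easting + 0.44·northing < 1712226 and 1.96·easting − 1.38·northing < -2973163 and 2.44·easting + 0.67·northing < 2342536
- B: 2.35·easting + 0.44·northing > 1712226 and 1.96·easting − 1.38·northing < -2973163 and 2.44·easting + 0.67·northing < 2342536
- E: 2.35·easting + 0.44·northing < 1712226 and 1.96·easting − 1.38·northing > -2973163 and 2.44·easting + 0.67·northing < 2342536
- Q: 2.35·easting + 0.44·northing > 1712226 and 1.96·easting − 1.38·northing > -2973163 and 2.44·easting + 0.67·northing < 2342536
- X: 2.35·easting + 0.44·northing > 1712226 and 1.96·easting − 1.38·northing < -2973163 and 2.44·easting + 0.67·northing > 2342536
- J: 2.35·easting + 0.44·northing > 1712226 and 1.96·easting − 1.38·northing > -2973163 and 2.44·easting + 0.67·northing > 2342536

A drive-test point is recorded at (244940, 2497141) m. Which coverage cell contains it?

2.35·244940 + 0.44·2497141 = 1674351.040, which is < 1712226
1.96·244940 − 1.38·2497141 = -2965972.180, which is > -2973163
2.44·244940 + 0.67·2497141 = 2270738.070, which is < 2342536
This sign pattern matches E.

E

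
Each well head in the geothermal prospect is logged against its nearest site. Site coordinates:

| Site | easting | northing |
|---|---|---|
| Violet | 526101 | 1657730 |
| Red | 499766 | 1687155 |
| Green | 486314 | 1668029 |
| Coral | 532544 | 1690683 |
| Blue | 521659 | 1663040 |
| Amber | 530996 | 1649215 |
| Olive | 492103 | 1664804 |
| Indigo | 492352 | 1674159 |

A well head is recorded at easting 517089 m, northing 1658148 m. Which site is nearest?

Blue

Squared distances to each site:
Violet: 81390868.000; Red: 1141492378.000; Green: 1044734786.000; Coral: 1297383250.000; Blue: 44816564.000; Amber: 273203138.000; Olive: 668602532.000; Indigo: 868271290.000.
Minimum at Blue.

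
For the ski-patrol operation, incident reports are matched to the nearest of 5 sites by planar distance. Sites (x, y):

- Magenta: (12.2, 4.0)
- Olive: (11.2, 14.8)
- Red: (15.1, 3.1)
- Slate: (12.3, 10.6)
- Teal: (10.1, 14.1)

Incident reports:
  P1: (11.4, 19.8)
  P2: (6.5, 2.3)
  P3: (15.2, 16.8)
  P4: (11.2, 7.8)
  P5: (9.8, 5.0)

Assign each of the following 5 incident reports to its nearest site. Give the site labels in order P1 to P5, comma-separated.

Olive, Magenta, Olive, Slate, Magenta

P1 → Olive (d²=25.04)
P2 → Magenta (d²=35.38)
P3 → Olive (d²=20.00)
P4 → Slate (d²=9.05)
P5 → Magenta (d²=6.76)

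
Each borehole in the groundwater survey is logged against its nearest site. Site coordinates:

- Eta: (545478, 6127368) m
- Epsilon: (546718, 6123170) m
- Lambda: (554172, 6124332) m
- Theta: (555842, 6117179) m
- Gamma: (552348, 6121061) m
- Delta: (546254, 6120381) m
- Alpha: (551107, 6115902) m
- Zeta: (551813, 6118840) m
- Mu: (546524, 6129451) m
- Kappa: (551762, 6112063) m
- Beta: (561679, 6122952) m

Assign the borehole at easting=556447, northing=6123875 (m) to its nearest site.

Lambda

Squared distances to each site:
Eta: 132520010.000; Epsilon: 95150466.000; Lambda: 5384474.000; Theta: 45202441.000; Gamma: 24720397.000; Delta: 116105285.000; Alpha: 92084329.000; Zeta: 46825181.000; Mu: 129557705.000; Kappa: 161472569.000; Beta: 28225753.000.
Minimum at Lambda.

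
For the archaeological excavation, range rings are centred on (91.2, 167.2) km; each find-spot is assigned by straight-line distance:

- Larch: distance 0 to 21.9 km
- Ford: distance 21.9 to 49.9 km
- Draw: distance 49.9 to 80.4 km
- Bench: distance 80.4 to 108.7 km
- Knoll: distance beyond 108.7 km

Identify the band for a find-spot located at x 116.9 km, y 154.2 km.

Ford

Distance = √((116.9−91.2)² + (154.2−167.2)²) = √(660.490 + 169.000) = 28.801 km.
21.9 ≤ 28.801 < 49.9 → Ford.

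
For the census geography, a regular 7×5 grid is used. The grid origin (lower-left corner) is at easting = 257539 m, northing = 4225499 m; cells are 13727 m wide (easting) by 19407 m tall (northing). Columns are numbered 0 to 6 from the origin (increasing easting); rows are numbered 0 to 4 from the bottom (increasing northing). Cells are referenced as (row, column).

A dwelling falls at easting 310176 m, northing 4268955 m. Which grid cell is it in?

(2, 3)

Column index: ⌊(310176 − 257539) / 13727⌋ = ⌊3.835⌋ = 3
Row offset from origin: ⌊(4268955 − 4225499) / 19407⌋ = ⌊2.239⌋ = 2 → row 2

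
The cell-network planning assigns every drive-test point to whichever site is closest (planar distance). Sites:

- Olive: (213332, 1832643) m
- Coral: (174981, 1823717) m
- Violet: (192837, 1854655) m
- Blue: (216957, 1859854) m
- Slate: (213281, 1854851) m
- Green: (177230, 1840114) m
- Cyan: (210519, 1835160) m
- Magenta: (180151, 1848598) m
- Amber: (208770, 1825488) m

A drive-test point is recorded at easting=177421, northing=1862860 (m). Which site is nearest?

Squared distances to each site:
Olive: 2202667010.000; Coral: 1538128049.000; Violet: 304975081.000; Blue: 1572131332.000; Slate: 1350083681.000; Green: 517416997.000; Cyan: 1862767604.000; Magenta: 210857544.000; Amber: 2379426185.000.
Minimum at Magenta.

Magenta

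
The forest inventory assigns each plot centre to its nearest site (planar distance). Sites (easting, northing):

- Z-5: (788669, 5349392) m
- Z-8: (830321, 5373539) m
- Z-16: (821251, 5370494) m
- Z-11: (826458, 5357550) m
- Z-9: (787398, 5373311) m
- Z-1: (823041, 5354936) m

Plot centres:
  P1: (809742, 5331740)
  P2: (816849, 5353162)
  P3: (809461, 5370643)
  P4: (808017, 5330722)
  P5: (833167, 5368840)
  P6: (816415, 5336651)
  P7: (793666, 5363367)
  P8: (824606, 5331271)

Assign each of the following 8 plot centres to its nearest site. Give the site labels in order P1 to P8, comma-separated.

P1 → Z-1 (d²=714917817.00)
P2 → Z-1 (d²=41487940.00)
P3 → Z-16 (d²=139026301.00)
P4 → Z-5 (d²=722914004.00)
P5 → Z-8 (d²=30180317.00)
P6 → Z-1 (d²=378245101.00)
P7 → Z-9 (d²=138170960.00)
P8 → Z-1 (d²=562481450.00)

Z-1, Z-1, Z-16, Z-5, Z-8, Z-1, Z-9, Z-1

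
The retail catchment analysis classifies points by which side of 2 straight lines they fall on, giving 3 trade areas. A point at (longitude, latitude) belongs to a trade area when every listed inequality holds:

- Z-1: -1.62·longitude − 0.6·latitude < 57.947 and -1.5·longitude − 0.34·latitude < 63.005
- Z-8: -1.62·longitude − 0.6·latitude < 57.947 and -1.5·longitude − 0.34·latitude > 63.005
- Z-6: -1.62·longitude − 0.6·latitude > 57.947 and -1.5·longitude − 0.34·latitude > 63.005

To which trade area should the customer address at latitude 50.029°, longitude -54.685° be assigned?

Z-6

-1.62·-54.685 − 0.6·50.029 = 58.572, which is > 57.947
-1.5·-54.685 − 0.34·50.029 = 65.018, which is > 63.005
This sign pattern matches Z-6.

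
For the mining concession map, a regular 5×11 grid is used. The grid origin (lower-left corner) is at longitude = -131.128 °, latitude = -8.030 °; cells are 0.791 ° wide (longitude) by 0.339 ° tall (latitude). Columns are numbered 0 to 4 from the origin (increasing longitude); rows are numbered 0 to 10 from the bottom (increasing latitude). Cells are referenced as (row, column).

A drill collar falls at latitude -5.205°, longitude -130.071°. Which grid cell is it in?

(8, 1)

Column index: ⌊(-130.071 − -131.128) / 0.791⌋ = ⌊1.336⌋ = 1
Row offset from origin: ⌊(-5.205 − -8.030) / 0.339⌋ = ⌊8.333⌋ = 8 → row 8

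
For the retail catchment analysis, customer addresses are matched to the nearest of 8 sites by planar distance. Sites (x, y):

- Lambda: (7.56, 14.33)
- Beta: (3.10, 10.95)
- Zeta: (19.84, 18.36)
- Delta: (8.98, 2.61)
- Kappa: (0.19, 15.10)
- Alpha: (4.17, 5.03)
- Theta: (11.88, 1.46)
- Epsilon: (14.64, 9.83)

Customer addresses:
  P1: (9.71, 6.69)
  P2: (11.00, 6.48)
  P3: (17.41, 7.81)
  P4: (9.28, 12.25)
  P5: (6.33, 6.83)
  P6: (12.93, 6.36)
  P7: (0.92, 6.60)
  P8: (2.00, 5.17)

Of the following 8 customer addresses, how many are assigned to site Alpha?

3

P1 → Delta
P2 → Delta
P3 → Epsilon
P4 → Lambda
P5 → Alpha
P6 → Epsilon
P7 → Alpha
P8 → Alpha
3 of the 8 go to Alpha.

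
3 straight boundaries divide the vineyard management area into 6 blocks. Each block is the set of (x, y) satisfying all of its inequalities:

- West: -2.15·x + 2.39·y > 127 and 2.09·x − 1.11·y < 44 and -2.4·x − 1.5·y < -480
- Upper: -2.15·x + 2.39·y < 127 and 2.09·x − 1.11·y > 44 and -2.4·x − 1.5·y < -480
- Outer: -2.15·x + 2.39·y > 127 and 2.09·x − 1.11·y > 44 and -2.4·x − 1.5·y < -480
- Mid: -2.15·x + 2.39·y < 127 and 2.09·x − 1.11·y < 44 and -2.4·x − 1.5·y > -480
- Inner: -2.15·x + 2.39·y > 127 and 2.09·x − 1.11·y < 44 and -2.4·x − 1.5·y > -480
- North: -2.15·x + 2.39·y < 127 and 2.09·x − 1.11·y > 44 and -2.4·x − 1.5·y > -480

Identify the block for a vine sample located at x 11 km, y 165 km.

-2.15·11 + 2.39·165 = 370.700, which is > 127
2.09·11 − 1.11·165 = -160.160, which is < 44
-2.4·11 − 1.5·165 = -273.900, which is > -480
This sign pattern matches Inner.

Inner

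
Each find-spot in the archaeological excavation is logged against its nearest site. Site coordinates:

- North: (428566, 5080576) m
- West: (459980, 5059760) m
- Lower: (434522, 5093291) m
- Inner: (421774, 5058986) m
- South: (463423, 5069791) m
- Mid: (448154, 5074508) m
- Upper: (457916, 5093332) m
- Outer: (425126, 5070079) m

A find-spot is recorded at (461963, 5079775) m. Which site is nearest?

Squared distances to each site:
North: 1116001210.000; West: 404532514.000; Lower: 935690737.000; Inner: 2047338242.000; South: 101811856.000; Mid: 218429770.000; Upper: 200170458.000; Outer: 1450976985.000.
Minimum at South.

South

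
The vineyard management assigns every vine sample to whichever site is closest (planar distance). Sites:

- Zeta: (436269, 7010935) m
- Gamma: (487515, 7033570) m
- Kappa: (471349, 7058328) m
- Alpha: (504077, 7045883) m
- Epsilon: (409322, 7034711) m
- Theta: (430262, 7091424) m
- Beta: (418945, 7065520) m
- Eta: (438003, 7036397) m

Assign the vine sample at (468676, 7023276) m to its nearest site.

Gamma

Squared distances to each site:
Zeta: 1202513930.000; Gamma: 460874357.000; Kappa: 1235787633.000; Alpha: 1764307250.000; Epsilon: 3653656541.000; Theta: 6119785300.000; Beta: 4257727897.000; Eta: 1112993570.000.
Minimum at Gamma.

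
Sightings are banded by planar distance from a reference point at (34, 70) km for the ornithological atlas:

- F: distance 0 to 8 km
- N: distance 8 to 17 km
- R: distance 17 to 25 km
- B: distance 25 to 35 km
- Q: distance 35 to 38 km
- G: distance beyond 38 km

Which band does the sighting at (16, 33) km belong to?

Distance = √((16−34)² + (33−70)²) = √(324.000 + 1369.000) = 41.146 km.
38 ≤ 41.146 < ∞ → G.

G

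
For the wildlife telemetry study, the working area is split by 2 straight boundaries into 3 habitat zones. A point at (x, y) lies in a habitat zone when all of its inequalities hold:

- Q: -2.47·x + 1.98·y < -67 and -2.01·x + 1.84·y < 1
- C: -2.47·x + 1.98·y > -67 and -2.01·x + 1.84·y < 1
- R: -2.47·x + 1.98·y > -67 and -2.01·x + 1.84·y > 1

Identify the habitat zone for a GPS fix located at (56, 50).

C

-2.47·56 + 1.98·50 = -39.320, which is > -67
-2.01·56 + 1.84·50 = -20.560, which is < 1
This sign pattern matches C.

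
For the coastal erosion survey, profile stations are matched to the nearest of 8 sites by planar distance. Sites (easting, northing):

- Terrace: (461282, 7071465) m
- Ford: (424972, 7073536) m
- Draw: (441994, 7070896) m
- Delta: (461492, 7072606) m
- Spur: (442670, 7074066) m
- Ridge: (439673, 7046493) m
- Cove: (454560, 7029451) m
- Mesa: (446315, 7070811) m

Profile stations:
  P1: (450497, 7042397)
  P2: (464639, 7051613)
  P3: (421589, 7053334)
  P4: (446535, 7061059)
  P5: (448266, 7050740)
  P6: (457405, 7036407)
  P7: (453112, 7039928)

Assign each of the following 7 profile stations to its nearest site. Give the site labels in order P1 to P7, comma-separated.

Ridge, Terrace, Ridge, Mesa, Ridge, Cove, Cove

P1 → Ridge (d²=133936192.00)
P2 → Terrace (d²=405371353.00)
P3 → Ridge (d²=373830337.00)
P4 → Mesa (d²=95149904.00)
P5 → Ridge (d²=91876658.00)
P6 → Cove (d²=56479961.00)
P7 → Cove (d²=111864233.00)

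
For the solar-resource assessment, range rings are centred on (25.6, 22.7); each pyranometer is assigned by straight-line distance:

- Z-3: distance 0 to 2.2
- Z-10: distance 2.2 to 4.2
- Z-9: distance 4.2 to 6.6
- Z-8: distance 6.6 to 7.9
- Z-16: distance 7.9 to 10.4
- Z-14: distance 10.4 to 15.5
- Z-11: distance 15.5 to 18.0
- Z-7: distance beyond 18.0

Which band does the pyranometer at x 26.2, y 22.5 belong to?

Z-3

Distance = √((26.2−25.6)² + (22.5−22.7)²) = √(0.360 + 0.040) = 0.632.
0 ≤ 0.632 < 2.2 → Z-3.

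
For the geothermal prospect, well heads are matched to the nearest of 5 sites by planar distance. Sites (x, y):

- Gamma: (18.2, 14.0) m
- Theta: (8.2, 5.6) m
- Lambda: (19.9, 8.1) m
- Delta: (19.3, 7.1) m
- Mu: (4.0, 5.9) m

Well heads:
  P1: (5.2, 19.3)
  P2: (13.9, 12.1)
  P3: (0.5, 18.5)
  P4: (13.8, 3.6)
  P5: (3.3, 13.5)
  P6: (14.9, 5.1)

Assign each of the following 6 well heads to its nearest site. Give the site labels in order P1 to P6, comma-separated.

P1 → Mu (d²=181.00)
P2 → Gamma (d²=22.10)
P3 → Mu (d²=171.01)
P4 → Theta (d²=35.36)
P5 → Mu (d²=58.25)
P6 → Delta (d²=23.36)

Mu, Gamma, Mu, Theta, Mu, Delta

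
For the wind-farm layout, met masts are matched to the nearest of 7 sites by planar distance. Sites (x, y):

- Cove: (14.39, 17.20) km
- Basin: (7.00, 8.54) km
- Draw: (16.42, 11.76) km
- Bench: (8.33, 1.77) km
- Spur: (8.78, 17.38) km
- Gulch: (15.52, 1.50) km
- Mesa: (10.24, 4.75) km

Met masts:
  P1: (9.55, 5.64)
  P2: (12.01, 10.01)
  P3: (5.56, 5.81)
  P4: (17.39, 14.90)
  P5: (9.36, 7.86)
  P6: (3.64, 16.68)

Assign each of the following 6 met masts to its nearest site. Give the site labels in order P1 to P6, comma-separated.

Mesa, Draw, Basin, Draw, Basin, Spur

P1 → Mesa (d²=1.27)
P2 → Draw (d²=22.51)
P3 → Basin (d²=9.53)
P4 → Draw (d²=10.80)
P5 → Basin (d²=6.03)
P6 → Spur (d²=26.91)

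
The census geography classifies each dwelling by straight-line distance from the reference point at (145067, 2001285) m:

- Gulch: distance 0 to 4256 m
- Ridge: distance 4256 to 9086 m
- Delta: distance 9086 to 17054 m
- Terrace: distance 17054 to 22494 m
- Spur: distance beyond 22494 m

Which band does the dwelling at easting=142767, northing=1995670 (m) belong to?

Distance = √((142767−145067)² + (1995670−2001285)²) = √(5290000.000 + 31528225.000) = 6067.802 m.
4256 ≤ 6067.802 < 9086 → Ridge.

Ridge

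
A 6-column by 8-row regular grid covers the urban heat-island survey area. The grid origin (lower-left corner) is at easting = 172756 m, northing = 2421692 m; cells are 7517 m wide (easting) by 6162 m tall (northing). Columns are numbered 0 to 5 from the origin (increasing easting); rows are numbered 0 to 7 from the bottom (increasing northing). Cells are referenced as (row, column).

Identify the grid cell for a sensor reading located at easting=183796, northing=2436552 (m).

Column index: ⌊(183796 − 172756) / 7517⌋ = ⌊1.469⌋ = 1
Row offset from origin: ⌊(2436552 − 2421692) / 6162⌋ = ⌊2.412⌋ = 2 → row 2

(2, 1)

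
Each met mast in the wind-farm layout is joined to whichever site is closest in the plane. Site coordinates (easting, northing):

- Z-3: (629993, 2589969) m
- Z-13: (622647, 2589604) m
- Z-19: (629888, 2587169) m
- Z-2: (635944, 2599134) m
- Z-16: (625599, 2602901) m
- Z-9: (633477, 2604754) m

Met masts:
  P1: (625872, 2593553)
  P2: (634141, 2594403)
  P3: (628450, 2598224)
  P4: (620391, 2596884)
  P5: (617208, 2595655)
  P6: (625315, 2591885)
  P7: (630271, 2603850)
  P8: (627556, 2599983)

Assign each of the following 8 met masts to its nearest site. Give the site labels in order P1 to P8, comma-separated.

Z-13, Z-2, Z-16, Z-13, Z-13, Z-13, Z-9, Z-16

P1 → Z-13 (d²=25995226.00)
P2 → Z-2 (d²=25633170.00)
P3 → Z-16 (d²=30002530.00)
P4 → Z-13 (d²=58087936.00)
P5 → Z-13 (d²=66197322.00)
P6 → Z-13 (d²=12321185.00)
P7 → Z-9 (d²=11095652.00)
P8 → Z-16 (d²=12344573.00)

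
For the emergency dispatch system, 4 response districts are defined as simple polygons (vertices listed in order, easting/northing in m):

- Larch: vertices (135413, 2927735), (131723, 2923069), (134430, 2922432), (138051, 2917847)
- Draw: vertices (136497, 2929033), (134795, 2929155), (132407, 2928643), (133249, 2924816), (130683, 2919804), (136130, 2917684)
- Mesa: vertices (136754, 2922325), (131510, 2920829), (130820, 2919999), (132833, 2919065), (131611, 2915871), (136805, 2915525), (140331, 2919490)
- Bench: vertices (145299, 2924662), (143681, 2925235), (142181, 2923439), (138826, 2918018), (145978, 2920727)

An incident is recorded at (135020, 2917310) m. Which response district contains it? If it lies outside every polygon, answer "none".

Mesa

Cast a ray rightward from (135020, 2917310). For each polygon, the edges (by vertex number in listed order) whose endpoints lie on opposite sides of northing = 2917310, where each meets that height, and whether that is right or left of the point:
Larch: no edge straddles that height → 0 crossings.
Draw: no edge straddles that height → 0 crossings.
Mesa: 4–5 at easting≈132161.6 (left), 6–7 at easting≈138392.4 (right) → 1 crossing.
Bench: no edge straddles that height → 0 crossings.
Only Mesa has an odd count, so the point is inside Mesa.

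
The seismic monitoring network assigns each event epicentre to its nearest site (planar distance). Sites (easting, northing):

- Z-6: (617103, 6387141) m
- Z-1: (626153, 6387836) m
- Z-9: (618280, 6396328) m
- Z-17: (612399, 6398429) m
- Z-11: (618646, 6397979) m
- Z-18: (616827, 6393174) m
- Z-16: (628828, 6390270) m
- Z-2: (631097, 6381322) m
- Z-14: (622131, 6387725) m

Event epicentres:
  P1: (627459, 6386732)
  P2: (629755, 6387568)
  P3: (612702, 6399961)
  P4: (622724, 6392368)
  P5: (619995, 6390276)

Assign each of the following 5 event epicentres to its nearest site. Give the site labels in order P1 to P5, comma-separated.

P1 → Z-1 (d²=2924452.00)
P2 → Z-16 (d²=8160133.00)
P3 → Z-17 (d²=2438833.00)
P4 → Z-14 (d²=21909098.00)
P5 → Z-14 (d²=11070097.00)

Z-1, Z-16, Z-17, Z-14, Z-14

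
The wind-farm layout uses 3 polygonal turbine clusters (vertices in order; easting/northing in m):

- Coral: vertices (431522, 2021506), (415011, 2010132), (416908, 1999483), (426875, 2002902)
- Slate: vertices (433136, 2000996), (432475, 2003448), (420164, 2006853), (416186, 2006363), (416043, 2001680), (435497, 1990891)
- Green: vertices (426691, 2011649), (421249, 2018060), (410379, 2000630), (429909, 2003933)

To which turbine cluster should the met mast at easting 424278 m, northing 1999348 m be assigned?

Slate

Cast a ray rightward from (424278, 1999348). For each polygon, the edges (by vertex number in listed order) whose endpoints lie on opposite sides of northing = 1999348, where each meets that height, and whether that is right or left of the point:
Coral: no edge straddles that height → 0 crossings.
Slate: 5–6 at easting≈420247.9 (left), 6–1 at easting≈433521.0 (right) → 1 crossing.
Green: no edge straddles that height → 0 crossings.
Only Slate has an odd count, so the point is inside Slate.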